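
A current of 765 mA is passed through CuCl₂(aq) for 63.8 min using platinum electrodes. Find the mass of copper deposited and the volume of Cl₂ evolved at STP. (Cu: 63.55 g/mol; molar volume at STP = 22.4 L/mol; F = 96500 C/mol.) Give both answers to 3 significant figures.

Q = 0.765 × 3828 = 2928 C; n(e⁻) = 2928 / 96500 = 0.03034 mol
Cathode: Cu²⁺ + 2e⁻ → Cu → n(Cu) = 0.03034/2 = 0.01517 mol → 0.964 g
Anode: 2Cl⁻ → Cl₂ + 2e⁻ → n(Cl₂) = 0.03034/2 = 0.01517 mol → 0.340 L

0.964 g Cu; 0.340 L Cl₂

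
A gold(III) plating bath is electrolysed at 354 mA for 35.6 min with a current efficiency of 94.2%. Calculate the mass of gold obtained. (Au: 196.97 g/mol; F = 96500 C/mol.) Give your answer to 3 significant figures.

Q = 0.354 × 2136 = 756.1 C
n(e⁻) = 756.1 / 96500 = 0.007835 mol
Au³⁺ + 3e⁻ → Au, so theoretical m(Au) = 0.002612 × 196.97 = 0.5145 g
Actual mass = 94.2% × 0.5145 = 0.485 g

0.485 g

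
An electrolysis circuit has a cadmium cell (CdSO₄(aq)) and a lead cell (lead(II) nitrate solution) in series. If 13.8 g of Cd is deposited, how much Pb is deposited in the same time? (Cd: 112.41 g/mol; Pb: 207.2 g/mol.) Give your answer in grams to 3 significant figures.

25.4 g

n(Cd) = 13.8 / 112.41 = 0.1228 mol
Cd²⁺ + 2e⁻ → Cd, so n(e⁻) = 2 × 0.1228 = 0.2456 mol
Same current for the same time ⇒ same n(e⁻) = 0.2456 mol in both cells.
Pb²⁺ + 2e⁻ → Pb, so n(Pb) = 0.2456 / 2 = 0.1228 mol
m(Pb) = 0.1228 × 207.2 = 25.4 g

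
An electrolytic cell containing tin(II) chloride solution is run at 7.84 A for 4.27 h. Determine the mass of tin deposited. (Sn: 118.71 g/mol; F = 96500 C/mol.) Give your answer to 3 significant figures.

74.1 g

Q = It = 7.84 × 15372 = 1.205×10^5 C
n(e⁻) = 1.205×10^5 / 96500 = 1.249 mol
Sn²⁺ + 2e⁻ → Sn, so n(Sn) = 1.249 / 2 = 0.6245 mol
m = 0.6245 × 118.71 = 74.1 g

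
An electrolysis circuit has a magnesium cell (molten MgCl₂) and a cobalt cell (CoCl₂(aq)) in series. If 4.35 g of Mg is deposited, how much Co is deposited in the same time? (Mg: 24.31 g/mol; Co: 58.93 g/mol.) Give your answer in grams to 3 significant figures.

10.5 g

n(Mg) = 4.35 / 24.31 = 0.1789 mol
Mg²⁺ + 2e⁻ → Mg, so n(e⁻) = 2 × 0.1789 = 0.3578 mol
Same current for the same time ⇒ same n(e⁻) = 0.3578 mol in both cells.
Co²⁺ + 2e⁻ → Co, so n(Co) = 0.3578 / 2 = 0.1789 mol
m(Co) = 0.1789 × 58.93 = 10.5 g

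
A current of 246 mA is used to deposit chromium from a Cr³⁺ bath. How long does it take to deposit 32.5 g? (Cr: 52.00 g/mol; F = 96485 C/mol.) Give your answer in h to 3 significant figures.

204 h

n(Cr) = 32.5 / 52.00 = 0.6250 mol
Cr³⁺ + 3e⁻ → Cr, so n(e⁻) = 3 × 0.6250 = 1.875 mol
Q = 1.875 × 96485 = 1.809×10^5 C
t = Q / I = 1.809×10^5 / 0.246 = 7.354×10^5 s = 204 h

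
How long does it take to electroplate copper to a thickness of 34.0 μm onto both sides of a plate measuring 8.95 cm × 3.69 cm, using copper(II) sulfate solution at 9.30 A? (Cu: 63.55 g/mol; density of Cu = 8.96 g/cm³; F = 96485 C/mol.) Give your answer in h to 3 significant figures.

0.182 h

Plated area = 2 × 8.95 × 3.69 = 66.05 cm²
Volume = 66.05 × 34.0×10⁻⁴ cm = 0.2246 cm³
m(Cu) = 0.2246 × 8.96 = 2.012 g
n(Cu) = 2.012 / 63.55 = 0.03166 mol; n(e⁻) = 2 × 0.03166 = 0.06332 mol
Q = 0.06332 × 96485 = 6109 C
t = 6109 / 9.30 = 656.9 s = 0.182 h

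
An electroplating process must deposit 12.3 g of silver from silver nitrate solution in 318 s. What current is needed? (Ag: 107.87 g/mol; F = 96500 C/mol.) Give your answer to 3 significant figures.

34.6 A

n(Ag) = 12.3 / 107.87 = 0.1140 mol
Ag⁺ + e⁻ → Ag, so n(e⁻) = 0.1140 mol
Q = 0.1140 × 96500 = 11000 C
I = Q / t = 11000 / 318 s = 34.6 A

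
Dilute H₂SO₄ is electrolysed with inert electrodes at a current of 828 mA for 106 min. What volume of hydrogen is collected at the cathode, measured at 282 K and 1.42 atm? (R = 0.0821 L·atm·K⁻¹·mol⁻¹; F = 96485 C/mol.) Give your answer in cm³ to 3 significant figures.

Q = 0.828 A × 6360 s = 5266 C
n(e⁻) = 5266 / 96485 = 0.05458 mol
2H⁺ + 2e⁻ → H₂, so n(H₂) = 0.05458 / 2 = 0.02729 mol
V = nRT/P = 0.02729 × 0.0821 × 282 / 1.42 = 0.4449 L
= 445 cm³

445 cm³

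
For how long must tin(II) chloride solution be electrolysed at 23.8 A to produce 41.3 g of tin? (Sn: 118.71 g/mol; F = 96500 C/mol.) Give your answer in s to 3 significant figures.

n(Sn) = 41.3 / 118.71 = 0.3479 mol
Sn²⁺ + 2e⁻ → Sn, so n(e⁻) = 2 × 0.3479 = 0.6958 mol
Q = 0.6958 × 96500 = 67140 C
t = Q / I = 67140 / 23.8 = 2821 s

2820 s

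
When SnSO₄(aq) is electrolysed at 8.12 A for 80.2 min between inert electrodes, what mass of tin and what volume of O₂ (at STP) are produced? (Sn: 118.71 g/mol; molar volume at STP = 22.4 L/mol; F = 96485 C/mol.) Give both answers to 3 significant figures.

24.0 g Sn; 2.27 L O₂

Q = 8.12 × 4812 = 39070 C; n(e⁻) = 39070 / 96485 = 0.4049 mol
Cathode: Sn²⁺ + 2e⁻ → Sn → n(Sn) = 0.4049/2 = 0.2025 mol → 24.0 g
Anode: 2H₂O → O₂ + 4H⁺ + 4e⁻ → n(O₂) = 0.4049/4 = 0.1012 mol → 2.27 L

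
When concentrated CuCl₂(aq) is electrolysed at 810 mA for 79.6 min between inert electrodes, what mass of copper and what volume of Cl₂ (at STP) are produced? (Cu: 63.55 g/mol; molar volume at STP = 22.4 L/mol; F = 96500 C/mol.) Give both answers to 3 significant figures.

1.27 g Cu; 0.449 L Cl₂

Q = 0.810 × 4776 = 3869 C; n(e⁻) = 3869 / 96500 = 0.04009 mol
Cathode: Cu²⁺ + 2e⁻ → Cu → n(Cu) = 0.04009/2 = 0.02005 mol → 1.27 g
Anode: 2Cl⁻ → Cl₂ + 2e⁻ → n(Cl₂) = 0.04009/2 = 0.02005 mol → 0.449 L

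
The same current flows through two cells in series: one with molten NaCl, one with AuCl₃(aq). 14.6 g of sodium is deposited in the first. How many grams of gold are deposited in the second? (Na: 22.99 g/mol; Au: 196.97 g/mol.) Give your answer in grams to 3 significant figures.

n(Na) = 14.6 / 22.99 = 0.6351 mol
Na⁺ + e⁻ → Na, so n(e⁻) = 0.6351 mol
The cells are in series, so the same charge (and hence the same n(e⁻) = 0.6351 mol) passes through both.
Au³⁺ + 3e⁻ → Au, so n(Au) = 0.6351 / 3 = 0.2117 mol
m(Au) = 0.2117 × 196.97 = 41.7 g

41.7 g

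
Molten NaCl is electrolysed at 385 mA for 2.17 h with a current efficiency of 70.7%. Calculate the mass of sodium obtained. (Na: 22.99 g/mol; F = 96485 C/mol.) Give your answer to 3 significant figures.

Q = 0.385 × 7812 = 3008 C
n(e⁻) = 3008 / 96485 = 0.03118 mol
Na⁺ + e⁻ → Na, so theoretical m(Na) = 0.03118 × 22.99 = 0.7168 g
Actual mass = 70.7% × 0.7168 = 0.507 g

0.507 g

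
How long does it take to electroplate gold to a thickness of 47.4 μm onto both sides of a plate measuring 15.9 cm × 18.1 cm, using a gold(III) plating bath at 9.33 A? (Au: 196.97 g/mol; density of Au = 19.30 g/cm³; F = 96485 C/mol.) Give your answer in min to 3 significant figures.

Plated area = 2 × 15.9 × 18.1 = 575.6 cm²
Volume = 575.6 × 47.4×10⁻⁴ cm = 2.728 cm³
m(Au) = 2.728 × 19.30 = 52.65 g
n(Au) = 52.65 / 196.97 = 0.2673 mol; n(e⁻) = 3 × 0.2673 = 0.8019 mol
Q = 0.8019 × 96485 = 77370 C
t = 77370 / 9.33 = 8293 s = 138 min

138 min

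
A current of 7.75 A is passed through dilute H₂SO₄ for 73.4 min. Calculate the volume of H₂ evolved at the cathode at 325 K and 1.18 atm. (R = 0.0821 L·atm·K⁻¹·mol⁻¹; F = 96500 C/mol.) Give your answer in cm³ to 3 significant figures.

Q = 7.75 A × 4404 s = 34130 C
n(e⁻) = 34130 / 96500 = 0.3537 mol
2H⁺ + 2e⁻ → H₂, so n(H₂) = 0.3537 / 2 = 0.1769 mol
V = nRT/P = 0.1769 × 0.0821 × 325 / 1.18 = 4.000 L
= 4000 cm³

4000 cm³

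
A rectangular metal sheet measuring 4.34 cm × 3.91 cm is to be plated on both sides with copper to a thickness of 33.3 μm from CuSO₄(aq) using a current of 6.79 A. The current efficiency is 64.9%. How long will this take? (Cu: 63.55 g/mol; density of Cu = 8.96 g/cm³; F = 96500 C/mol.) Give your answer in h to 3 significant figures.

0.194 h

Plated area = 2 × 4.34 × 3.91 = 33.94 cm²
Volume = 33.94 × 33.3×10⁻⁴ cm = 0.1130 cm³
m(Cu) = 0.1130 × 8.96 = 1.012 g
n(Cu) = 1.012 / 63.55 = 0.01592 mol; n(e⁻) = 2 × 0.01592 = 0.03184 mol
Q = 0.03184 × 96500 / 0.649 = 4734 C
t = 4734 / 6.79 = 697.2 s = 0.194 h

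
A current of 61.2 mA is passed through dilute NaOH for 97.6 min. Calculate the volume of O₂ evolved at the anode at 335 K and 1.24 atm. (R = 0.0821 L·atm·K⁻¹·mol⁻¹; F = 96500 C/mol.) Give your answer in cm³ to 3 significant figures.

20.6 cm³

Q = It = 0.0612 × 5856 = 358.4 C
Moles of electrons = 358.4 / 96500 = 0.003714 mol
2H₂O → O₂ + 4H⁺ + 4e⁻, so n(O₂) = 0.003714 / 4 = 9.285×10^-4 mol
V = nRT/P = 9.285×10^-4 × 0.0821 × 335 / 1.24 = 0.02059 L
= 20.6 cm³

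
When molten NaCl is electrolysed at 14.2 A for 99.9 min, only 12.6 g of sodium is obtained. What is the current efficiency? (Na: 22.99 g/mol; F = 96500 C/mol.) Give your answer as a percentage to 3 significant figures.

Q = 14.2 × 5994 = 85110 C
n(e⁻) = 85110 / 96500 = 0.8820 mol
Na⁺ + e⁻ → Na, so theoretical n(Na) = 0.8820 mol → 20.28 g
Efficiency = 12.6 / 20.28 = 0.6213 = 62.1%

62.1%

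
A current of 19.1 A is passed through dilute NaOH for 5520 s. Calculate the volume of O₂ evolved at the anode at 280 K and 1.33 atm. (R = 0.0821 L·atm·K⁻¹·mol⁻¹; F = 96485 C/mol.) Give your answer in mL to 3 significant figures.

Q = It = 19.1 × 5520 = 1.054×10^5 C
n(e⁻) = 1.054×10^5 / 96485 = 1.092 mol
2H₂O → O₂ + 4H⁺ + 4e⁻, so n(O₂) = 1.092 / 4 = 0.2730 mol
V = nRT/P = 0.2730 × 0.0821 × 280 / 1.33 = 4.719 L
= 4720 mL

4720 mL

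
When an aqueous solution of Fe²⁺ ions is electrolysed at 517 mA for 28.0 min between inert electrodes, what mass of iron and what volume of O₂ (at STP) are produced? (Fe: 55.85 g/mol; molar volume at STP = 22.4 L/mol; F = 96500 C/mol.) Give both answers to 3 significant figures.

0.251 g Fe; 0.0504 L O₂

Q = 0.517 × 1680 = 868.6 C; n(e⁻) = 868.6 / 96500 = 0.009001 mol
Cathode: Fe²⁺ + 2e⁻ → Fe → n(Fe) = 0.009001/2 = 0.004501 mol → 0.251 g
Anode: 2H₂O → O₂ + 4H⁺ + 4e⁻ → n(O₂) = 0.009001/4 = 0.002250 mol → 0.0504 L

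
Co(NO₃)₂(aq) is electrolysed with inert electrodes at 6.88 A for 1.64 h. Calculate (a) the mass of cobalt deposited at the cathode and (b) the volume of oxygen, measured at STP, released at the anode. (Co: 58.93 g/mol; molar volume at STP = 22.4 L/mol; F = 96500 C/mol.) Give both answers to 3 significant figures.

Q = 6.88 × 5904 = 40620 C; n(e⁻) = 40620 / 96500 = 0.4209 mol
Cathode: Co²⁺ + 2e⁻ → Co → n(Co) = 0.4209/2 = 0.2105 mol → 12.4 g
Anode: 2H₂O → O₂ + 4H⁺ + 4e⁻ → n(O₂) = 0.4209/4 = 0.1052 mol → 2.36 L

12.4 g Co; 2.36 L O₂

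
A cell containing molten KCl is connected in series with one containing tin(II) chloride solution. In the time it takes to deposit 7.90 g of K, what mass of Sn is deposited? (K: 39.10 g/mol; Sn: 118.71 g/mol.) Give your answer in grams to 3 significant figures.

n(K) = 7.90 / 39.10 = 0.2020 mol
K⁺ + e⁻ → K, so n(e⁻) = 0.2020 mol
In series, the same 0.2020 mol of electrons flows through the second cell.
Sn²⁺ + 2e⁻ → Sn, so n(Sn) = 0.2020 / 2 = 0.1010 mol
m(Sn) = 0.1010 × 118.71 = 12.0 g

12.0 g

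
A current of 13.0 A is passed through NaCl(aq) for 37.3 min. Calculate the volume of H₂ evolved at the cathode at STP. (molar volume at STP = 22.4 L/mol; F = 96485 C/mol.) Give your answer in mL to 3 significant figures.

Charge passed = 13.0 × 2238 = 29090 C
Moles of electrons = 29090 / 96485 = 0.3015 mol
2H⁺ + 2e⁻ → H₂, so n(H₂) = 0.3015 / 2 = 0.1508 mol
V = 0.1508 × 22.4 = 3.378 L
= 3380 mL

3380 mL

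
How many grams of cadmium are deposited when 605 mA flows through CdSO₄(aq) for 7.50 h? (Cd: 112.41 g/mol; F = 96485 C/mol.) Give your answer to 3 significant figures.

9.52 g

Charge passed = 0.605 × 27000 = 16340 C
n(e⁻) = Q/F = 16340/96485 = 0.1694 mol
Cd²⁺ + 2e⁻ → Cd, so n(Cd) = 0.1694 / 2 = 0.08470 mol
m = 0.08470 × 112.41 = 9.52 g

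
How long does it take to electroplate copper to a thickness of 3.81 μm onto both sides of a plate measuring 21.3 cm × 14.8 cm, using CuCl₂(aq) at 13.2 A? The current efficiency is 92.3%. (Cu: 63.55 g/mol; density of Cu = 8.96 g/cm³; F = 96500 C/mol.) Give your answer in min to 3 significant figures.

8.94 min

Plated area = 2 × 21.3 × 14.8 = 630.5 cm²
Volume = 630.5 × 3.81×10⁻⁴ cm = 0.2402 cm³
m(Cu) = 0.2402 × 8.96 = 2.152 g
n(Cu) = 2.152 / 63.55 = 0.03386 mol; n(e⁻) = 2 × 0.03386 = 0.06772 mol
Q = 0.06772 × 96500 / 0.923 = 7080 C
t = 7080 / 13.2 = 536.4 s = 8.94 min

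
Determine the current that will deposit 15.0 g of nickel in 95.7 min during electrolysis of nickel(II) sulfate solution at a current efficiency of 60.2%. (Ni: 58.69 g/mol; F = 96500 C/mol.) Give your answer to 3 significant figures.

n(Ni) = 15.0 / 58.69 = 0.2556 mol
Ni²⁺ + 2e⁻ → Ni, so n(e⁻) = 2 × 0.2556 = 0.5112 mol
Q = 0.5112 × 96500 / 0.602 = 81940 C
I = Q / t = 81940 / 5742 s = 14.3 A

14.3 A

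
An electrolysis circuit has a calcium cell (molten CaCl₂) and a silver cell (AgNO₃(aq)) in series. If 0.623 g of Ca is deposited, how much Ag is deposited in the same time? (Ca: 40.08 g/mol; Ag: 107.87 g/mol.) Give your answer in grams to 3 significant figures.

3.35 g

n(Ca) = 0.623 / 40.08 = 0.01554 mol
Ca²⁺ + 2e⁻ → Ca, so n(e⁻) = 2 × 0.01554 = 0.03108 mol
In series, the same 0.03108 mol of electrons flows through the second cell.
Ag⁺ + e⁻ → Ag, so n(Ag) = 0.03108 mol
m(Ag) = 0.03108 × 107.87 = 3.35 g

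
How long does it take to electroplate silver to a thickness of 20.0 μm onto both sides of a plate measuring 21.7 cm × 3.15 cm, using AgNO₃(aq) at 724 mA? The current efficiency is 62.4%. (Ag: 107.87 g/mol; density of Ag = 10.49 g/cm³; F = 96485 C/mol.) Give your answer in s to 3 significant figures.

5680 s

Plated area = 2 × 21.7 × 3.15 = 136.7 cm²
Volume = 136.7 × 20.0×10⁻⁴ cm = 0.2734 cm³
m(Ag) = 0.2734 × 10.49 = 2.868 g
n(Ag) = 2.868 / 107.87 = 0.02659 mol; n(e⁻) = 0.02659 mol
Q = 0.02659 × 96485 / 0.624 = 4111 C
t = 4111 / 0.724 = 5678 s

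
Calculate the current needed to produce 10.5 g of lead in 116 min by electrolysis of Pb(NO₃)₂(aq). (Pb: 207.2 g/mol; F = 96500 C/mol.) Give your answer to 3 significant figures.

1.41 A

n(Pb) = 10.5 / 207.2 = 0.05068 mol
Pb²⁺ + 2e⁻ → Pb, so n(e⁻) = 2 × 0.05068 = 0.1014 mol
Q = 0.1014 × 96500 = 9785 C
I = Q / t = 9785 / 6960 s = 1.41 A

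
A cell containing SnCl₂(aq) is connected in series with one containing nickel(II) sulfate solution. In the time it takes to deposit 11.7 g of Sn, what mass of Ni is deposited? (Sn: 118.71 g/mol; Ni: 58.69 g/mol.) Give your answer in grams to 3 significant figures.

n(Sn) = 11.7 / 118.71 = 0.09856 mol
Sn²⁺ + 2e⁻ → Sn, so n(e⁻) = 2 × 0.09856 = 0.1971 mol
Since the cells are in series, n(e⁻) in the Ni cell is also 0.1971 mol.
Ni²⁺ + 2e⁻ → Ni, so n(Ni) = 0.1971 / 2 = 0.09855 mol
m(Ni) = 0.09855 × 58.69 = 5.78 g

5.78 g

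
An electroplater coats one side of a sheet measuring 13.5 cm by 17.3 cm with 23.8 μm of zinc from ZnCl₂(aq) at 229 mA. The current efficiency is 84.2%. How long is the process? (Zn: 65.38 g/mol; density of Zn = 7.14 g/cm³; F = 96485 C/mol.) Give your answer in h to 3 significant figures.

16.9 h

Plated area = 13.5 × 17.3 = 233.6 cm²
Volume = 233.6 × 23.8×10⁻⁴ cm = 0.5560 cm³
m(Zn) = 0.5560 × 7.14 = 3.970 g
n(Zn) = 3.970 / 65.38 = 0.06072 mol; n(e⁻) = 2 × 0.06072 = 0.1214 mol
Q = 0.1214 × 96485 / 0.842 = 13910 C
t = 13910 / 0.229 = 60740 s = 16.9 h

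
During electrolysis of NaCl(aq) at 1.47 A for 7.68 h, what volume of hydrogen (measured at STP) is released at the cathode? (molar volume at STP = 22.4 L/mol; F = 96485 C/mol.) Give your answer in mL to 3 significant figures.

4720 mL

Charge passed = 1.47 × 27648 = 40640 C
n(e⁻) = Q/F = 40640/96485 = 0.4212 mol
2H⁺ + 2e⁻ → H₂, so n(H₂) = 0.4212 / 2 = 0.2106 mol
V = 0.2106 × 22.4 = 4.717 L
= 4720 mL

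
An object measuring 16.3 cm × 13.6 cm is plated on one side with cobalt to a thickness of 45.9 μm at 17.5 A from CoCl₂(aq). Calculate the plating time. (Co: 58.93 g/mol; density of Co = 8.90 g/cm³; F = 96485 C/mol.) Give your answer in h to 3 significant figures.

0.471 h

Plated area = 16.3 × 13.6 = 221.7 cm²
Volume = 221.7 × 45.9×10⁻⁴ cm = 1.018 cm³
m(Co) = 1.018 × 8.90 = 9.060 g
n(Co) = 9.060 / 58.93 = 0.1537 mol; n(e⁻) = 2 × 0.1537 = 0.3074 mol
Q = 0.3074 × 96485 = 29660 C
t = 29660 / 17.5 = 1695 s = 0.471 h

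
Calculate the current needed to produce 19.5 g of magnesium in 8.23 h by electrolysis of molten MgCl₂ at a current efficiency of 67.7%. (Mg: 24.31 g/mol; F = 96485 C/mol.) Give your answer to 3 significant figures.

n(Mg) = 19.5 / 24.31 = 0.8021 mol
Mg²⁺ + 2e⁻ → Mg, so n(e⁻) = 2 × 0.8021 = 1.604 mol
Q = 1.604 × 96485 / 0.677 = 2.286×10^5 C
I = Q / t = 2.286×10^5 / 29628 s = 7.72 A

7.72 A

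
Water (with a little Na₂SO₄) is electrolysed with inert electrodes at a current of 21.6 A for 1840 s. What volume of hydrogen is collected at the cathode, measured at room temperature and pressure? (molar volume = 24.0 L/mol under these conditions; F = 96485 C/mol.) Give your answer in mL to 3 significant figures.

Q = 21.6 A × 1840 s = 39740 C
Moles of electrons = 39740 / 96485 = 0.4119 mol
2H⁺ + 2e⁻ → H₂, so n(H₂) = 0.4119 / 2 = 0.2060 mol
V = 0.2060 × 24.0 = 4.944 L
= 4940 mL

4940 mL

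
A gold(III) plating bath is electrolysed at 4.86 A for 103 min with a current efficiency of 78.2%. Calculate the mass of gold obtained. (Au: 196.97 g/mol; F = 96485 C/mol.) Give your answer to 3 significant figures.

Q = 4.86 × 6180 = 30030 C
n(e⁻) = 30030 / 96485 = 0.3112 mol
Au³⁺ + 3e⁻ → Au, so theoretical m(Au) = 0.1037 × 196.97 = 20.43 g
Actual mass = 78.2% × 20.43 = 16.0 g

16.0 g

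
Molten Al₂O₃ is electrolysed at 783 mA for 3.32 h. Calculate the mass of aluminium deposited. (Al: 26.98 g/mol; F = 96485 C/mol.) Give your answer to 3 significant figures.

Q = It = 0.783 × 11952 = 9358 C
n(e⁻) = 9358 / 96485 = 0.09699 mol
Al³⁺ + 3e⁻ → Al, so n(Al) = 0.09699 / 3 = 0.03233 mol
m = 0.03233 × 26.98 = 0.872 g

0.872 g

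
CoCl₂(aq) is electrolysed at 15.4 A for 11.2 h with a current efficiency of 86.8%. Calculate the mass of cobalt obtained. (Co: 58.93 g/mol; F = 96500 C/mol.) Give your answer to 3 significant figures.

165 g

Q = 15.4 × 40320 = 6.209×10^5 C
n(e⁻) = 6.209×10^5 / 96500 = 6.434 mol
Co²⁺ + 2e⁻ → Co, so theoretical m(Co) = 3.217 × 58.93 = 189.6 g
Actual mass = 86.8% × 189.6 = 165 g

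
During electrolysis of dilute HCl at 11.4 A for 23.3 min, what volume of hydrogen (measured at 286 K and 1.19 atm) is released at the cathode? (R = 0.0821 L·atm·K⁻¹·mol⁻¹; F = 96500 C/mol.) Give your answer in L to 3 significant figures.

Q = 11.4 A × 1398 s = 15940 C
n(e⁻) = Q/F = 15940/96500 = 0.1652 mol
2H⁺ + 2e⁻ → H₂, so n(H₂) = 0.1652 / 2 = 0.08260 mol
V = nRT/P = 0.08260 × 0.0821 × 286 / 1.19 = 1.630 L

1.63 L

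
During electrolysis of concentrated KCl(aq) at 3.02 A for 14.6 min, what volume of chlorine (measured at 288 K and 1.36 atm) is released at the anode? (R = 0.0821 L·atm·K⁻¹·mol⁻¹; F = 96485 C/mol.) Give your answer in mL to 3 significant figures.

238 mL

Q = 3.02 A × 876 s = 2646 C
n(e⁻) = Q/F = 2646/96485 = 0.02742 mol
2Cl⁻ → Cl₂ + 2e⁻, so n(Cl₂) = 0.02742 / 2 = 0.01371 mol
V = nRT/P = 0.01371 × 0.0821 × 288 / 1.36 = 0.2384 L
= 238 mL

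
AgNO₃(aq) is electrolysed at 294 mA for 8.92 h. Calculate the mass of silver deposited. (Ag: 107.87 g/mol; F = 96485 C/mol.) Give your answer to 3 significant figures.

Charge passed = 0.294 × 32112 = 9441 C
Moles of electrons = 9441 / 96485 = 0.09785 mol
Ag⁺ + e⁻ → Ag, so n(Ag) = 0.09785 mol
m = 0.09785 × 107.87 = 10.6 g

10.6 g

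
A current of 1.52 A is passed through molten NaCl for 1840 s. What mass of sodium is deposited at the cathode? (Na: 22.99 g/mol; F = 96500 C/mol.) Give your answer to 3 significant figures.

Q = 1.52 A × 1840 s = 2797 C
Moles of electrons = 2797 / 96500 = 0.02898 mol
Na⁺ + e⁻ → Na, so n(Na) = 0.02898 mol
m = 0.02898 × 22.99 = 0.666 g

0.666 g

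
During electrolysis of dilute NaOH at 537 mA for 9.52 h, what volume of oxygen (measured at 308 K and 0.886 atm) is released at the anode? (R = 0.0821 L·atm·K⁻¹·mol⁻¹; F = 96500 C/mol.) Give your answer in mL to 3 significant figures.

1360 mL

Charge passed = 0.537 × 34272 = 18400 C
n(e⁻) = Q/F = 18400/96500 = 0.1907 mol
2H₂O → O₂ + 4H⁺ + 4e⁻, so n(O₂) = 0.1907 / 4 = 0.04768 mol
V = nRT/P = 0.04768 × 0.0821 × 308 / 0.886 = 1.361 L
= 1360 mL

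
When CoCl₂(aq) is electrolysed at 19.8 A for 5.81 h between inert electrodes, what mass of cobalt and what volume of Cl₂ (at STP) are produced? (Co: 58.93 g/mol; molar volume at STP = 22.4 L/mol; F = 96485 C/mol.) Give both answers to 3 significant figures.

126 g Co; 48.1 L Cl₂

Q = 19.8 × 20916 = 4.141×10^5 C; n(e⁻) = 4.141×10^5 / 96485 = 4.292 mol
Cathode: Co²⁺ + 2e⁻ → Co → n(Co) = 4.292/2 = 2.146 mol → 126 g
Anode: 2Cl⁻ → Cl₂ + 2e⁻ → n(Cl₂) = 4.292/2 = 2.146 mol → 48.1 L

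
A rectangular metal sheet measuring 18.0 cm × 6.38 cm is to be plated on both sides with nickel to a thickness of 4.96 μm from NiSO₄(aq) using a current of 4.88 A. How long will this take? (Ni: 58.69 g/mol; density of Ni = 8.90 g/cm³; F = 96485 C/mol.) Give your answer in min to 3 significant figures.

11.4 min

Plated area = 2 × 18.0 × 6.38 = 229.7 cm²
Volume = 229.7 × 4.96×10⁻⁴ cm = 0.1139 cm³
m(Ni) = 0.1139 × 8.90 = 1.014 g
n(Ni) = 1.014 / 58.69 = 0.01728 mol; n(e⁻) = 2 × 0.01728 = 0.03456 mol
Q = 0.03456 × 96485 = 3335 C
t = 3335 / 4.88 = 683.4 s = 11.4 min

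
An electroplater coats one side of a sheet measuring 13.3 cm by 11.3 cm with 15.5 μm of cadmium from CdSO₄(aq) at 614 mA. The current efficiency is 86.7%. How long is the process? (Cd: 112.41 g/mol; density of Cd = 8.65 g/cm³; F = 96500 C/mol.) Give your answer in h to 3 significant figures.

1.81 h

Plated area = 13.3 × 11.3 = 150.3 cm²
Volume = 150.3 × 15.5×10⁻⁴ cm = 0.2330 cm³
m(Cd) = 0.2330 × 8.65 = 2.015 g
n(Cd) = 2.015 / 112.41 = 0.01793 mol; n(e⁻) = 2 × 0.01793 = 0.03586 mol
Q = 0.03586 × 96500 / 0.867 = 3991 C
t = 3991 / 0.614 = 6500 s = 1.81 h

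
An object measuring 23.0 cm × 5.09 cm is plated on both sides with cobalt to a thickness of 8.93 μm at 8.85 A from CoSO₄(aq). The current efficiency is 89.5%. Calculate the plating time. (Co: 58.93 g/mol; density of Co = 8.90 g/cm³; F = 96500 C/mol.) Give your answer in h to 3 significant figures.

Plated area = 2 × 23.0 × 5.09 = 234.1 cm²
Volume = 234.1 × 8.93×10⁻⁴ cm = 0.2091 cm³
m(Co) = 0.2091 × 8.90 = 1.861 g
n(Co) = 1.861 / 58.93 = 0.03158 mol; n(e⁻) = 2 × 0.03158 = 0.06316 mol
Q = 0.06316 × 96500 / 0.895 = 6810 C
t = 6810 / 8.85 = 769.5 s = 0.214 h

0.214 h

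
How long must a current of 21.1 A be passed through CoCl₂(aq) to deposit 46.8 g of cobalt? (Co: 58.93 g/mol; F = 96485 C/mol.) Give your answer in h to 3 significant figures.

2.02 h

n(Co) = 46.8 / 58.93 = 0.7942 mol
Co²⁺ + 2e⁻ → Co, so n(e⁻) = 2 × 0.7942 = 1.588 mol
Q = 1.588 × 96485 = 1.532×10^5 C
t = Q / I = 1.532×10^5 / 21.1 = 7261 s = 2.02 h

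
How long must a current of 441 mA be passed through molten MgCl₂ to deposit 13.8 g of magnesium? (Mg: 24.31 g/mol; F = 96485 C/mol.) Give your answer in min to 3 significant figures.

4140 min

n(Mg) = 13.8 / 24.31 = 0.5677 mol
Mg²⁺ + 2e⁻ → Mg, so n(e⁻) = 2 × 0.5677 = 1.135 mol
Q = 1.135 × 96485 = 1.095×10^5 C
t = Q / I = 1.095×10^5 / 0.441 = 2.483×10^5 s = 4140 min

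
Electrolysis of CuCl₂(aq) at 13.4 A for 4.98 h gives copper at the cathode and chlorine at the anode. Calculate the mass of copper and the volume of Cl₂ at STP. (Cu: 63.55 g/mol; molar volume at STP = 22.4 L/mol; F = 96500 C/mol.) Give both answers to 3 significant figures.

79.1 g Cu; 27.9 L Cl₂

Q = 13.4 × 17928 = 2.402×10^5 C; n(e⁻) = 2.402×10^5 / 96500 = 2.489 mol
Cathode: Cu²⁺ + 2e⁻ → Cu → n(Cu) = 2.489/2 = 1.245 mol → 79.1 g
Anode: 2Cl⁻ → Cl₂ + 2e⁻ → n(Cl₂) = 2.489/2 = 1.245 mol → 27.9 L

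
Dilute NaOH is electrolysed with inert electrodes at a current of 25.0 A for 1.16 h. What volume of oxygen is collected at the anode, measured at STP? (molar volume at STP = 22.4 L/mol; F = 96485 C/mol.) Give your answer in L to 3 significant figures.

6.06 L

Q = It = 25.0 × 4176 = 1.044×10^5 C
n(e⁻) = 1.044×10^5 / 96485 = 1.082 mol
2H₂O → O₂ + 4H⁺ + 4e⁻, so n(O₂) = 1.082 / 4 = 0.2705 mol
V = 0.2705 × 22.4 = 6.059 L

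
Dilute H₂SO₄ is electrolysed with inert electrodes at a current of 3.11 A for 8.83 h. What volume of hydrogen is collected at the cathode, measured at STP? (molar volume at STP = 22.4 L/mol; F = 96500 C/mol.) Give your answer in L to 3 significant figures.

Charge passed = 3.11 × 31788 = 98860 C
n(e⁻) = 98860 / 96500 = 1.024 mol
2H⁺ + 2e⁻ → H₂, so n(H₂) = 1.024 / 2 = 0.5120 mol
V = 0.5120 × 22.4 = 11.47 L

11.5 L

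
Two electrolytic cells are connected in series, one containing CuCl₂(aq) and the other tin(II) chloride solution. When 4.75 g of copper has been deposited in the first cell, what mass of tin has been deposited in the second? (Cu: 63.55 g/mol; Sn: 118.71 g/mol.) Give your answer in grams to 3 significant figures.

n(Cu) = 4.75 / 63.55 = 0.07474 mol
Cu²⁺ + 2e⁻ → Cu, so n(e⁻) = 2 × 0.07474 = 0.1495 mol
The cells are in series, so the same charge (and hence the same n(e⁻) = 0.1495 mol) passes through both.
Sn²⁺ + 2e⁻ → Sn, so n(Sn) = 0.1495 / 2 = 0.07475 mol
m(Sn) = 0.07475 × 118.71 = 8.87 g

8.87 g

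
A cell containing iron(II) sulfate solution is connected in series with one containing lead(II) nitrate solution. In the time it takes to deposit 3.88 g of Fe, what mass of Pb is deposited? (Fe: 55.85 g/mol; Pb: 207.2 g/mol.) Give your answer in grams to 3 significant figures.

n(Fe) = 3.88 / 55.85 = 0.06947 mol
Fe²⁺ + 2e⁻ → Fe, so n(e⁻) = 2 × 0.06947 = 0.1389 mol
The cells are in series, so the same charge (and hence the same n(e⁻) = 0.1389 mol) passes through both.
Pb²⁺ + 2e⁻ → Pb, so n(Pb) = 0.1389 / 2 = 0.06945 mol
m(Pb) = 0.06945 × 207.2 = 14.4 g

14.4 g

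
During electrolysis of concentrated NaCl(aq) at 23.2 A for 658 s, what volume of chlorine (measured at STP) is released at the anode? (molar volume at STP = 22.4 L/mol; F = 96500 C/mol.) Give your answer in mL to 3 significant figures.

Charge passed = 23.2 × 658 = 15270 C
n(e⁻) = Q/F = 15270/96500 = 0.1582 mol
2Cl⁻ → Cl₂ + 2e⁻, so n(Cl₂) = 0.1582 / 2 = 0.07910 mol
V = 0.07910 × 22.4 = 1.772 L
= 1770 mL

1770 mL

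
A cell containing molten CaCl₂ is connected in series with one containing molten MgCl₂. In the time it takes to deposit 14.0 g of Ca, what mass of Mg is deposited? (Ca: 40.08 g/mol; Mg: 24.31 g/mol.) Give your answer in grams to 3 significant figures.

n(Ca) = 14.0 / 40.08 = 0.3493 mol
Ca²⁺ + 2e⁻ → Ca, so n(e⁻) = 2 × 0.3493 = 0.6986 mol
The cells are in series, so the same charge (and hence the same n(e⁻) = 0.6986 mol) passes through both.
Mg²⁺ + 2e⁻ → Mg, so n(Mg) = 0.6986 / 2 = 0.3493 mol
m(Mg) = 0.3493 × 24.31 = 8.49 g

8.49 g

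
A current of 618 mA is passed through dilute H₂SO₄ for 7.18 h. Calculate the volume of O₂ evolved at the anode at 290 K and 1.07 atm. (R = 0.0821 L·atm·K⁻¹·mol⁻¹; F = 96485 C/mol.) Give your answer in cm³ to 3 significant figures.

921 cm³

Charge passed = 0.618 × 25848 = 15970 C
n(e⁻) = Q/F = 15970/96485 = 0.1655 mol
2H₂O → O₂ + 4H⁺ + 4e⁻, so n(O₂) = 0.1655 / 4 = 0.04138 mol
V = nRT/P = 0.04138 × 0.0821 × 290 / 1.07 = 0.9208 L
= 921 cm³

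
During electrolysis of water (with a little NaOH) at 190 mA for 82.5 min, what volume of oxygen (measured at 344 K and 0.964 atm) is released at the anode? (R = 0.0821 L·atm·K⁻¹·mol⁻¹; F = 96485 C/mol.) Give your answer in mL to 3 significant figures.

Charge passed = 0.190 × 4950 = 940.5 C
Moles of electrons = 940.5 / 96485 = 0.009748 mol
2H₂O → O₂ + 4H⁺ + 4e⁻, so n(O₂) = 0.009748 / 4 = 0.002437 mol
V = nRT/P = 0.002437 × 0.0821 × 344 / 0.964 = 0.07140 L
= 71.4 mL

71.4 mL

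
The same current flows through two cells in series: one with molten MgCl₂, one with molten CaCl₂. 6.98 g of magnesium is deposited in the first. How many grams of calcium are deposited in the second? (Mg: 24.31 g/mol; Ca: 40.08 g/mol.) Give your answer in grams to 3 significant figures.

11.5 g

n(Mg) = 6.98 / 24.31 = 0.2871 mol
Mg²⁺ + 2e⁻ → Mg, so n(e⁻) = 2 × 0.2871 = 0.5742 mol
The cells are in series, so the same charge (and hence the same n(e⁻) = 0.5742 mol) passes through both.
Ca²⁺ + 2e⁻ → Ca, so n(Ca) = 0.5742 / 2 = 0.2871 mol
m(Ca) = 0.2871 × 40.08 = 11.5 g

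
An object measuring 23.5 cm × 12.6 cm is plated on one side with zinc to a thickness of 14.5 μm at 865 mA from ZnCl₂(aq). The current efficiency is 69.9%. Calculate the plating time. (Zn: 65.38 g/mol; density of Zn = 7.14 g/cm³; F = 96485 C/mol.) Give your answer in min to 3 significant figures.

249 min

Plated area = 23.5 × 12.6 = 296.1 cm²
Volume = 296.1 × 14.5×10⁻⁴ cm = 0.4293 cm³
m(Zn) = 0.4293 × 7.14 = 3.065 g
n(Zn) = 3.065 / 65.38 = 0.04688 mol; n(e⁻) = 2 × 0.04688 = 0.09376 mol
Q = 0.09376 × 96485 / 0.699 = 12940 C
t = 12940 / 0.865 = 14960 s = 249 min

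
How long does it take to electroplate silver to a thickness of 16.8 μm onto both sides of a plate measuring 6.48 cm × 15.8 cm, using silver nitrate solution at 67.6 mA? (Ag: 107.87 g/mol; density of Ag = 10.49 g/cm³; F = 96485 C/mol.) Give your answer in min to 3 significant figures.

Plated area = 2 × 6.48 × 15.8 = 204.8 cm²
Volume = 204.8 × 16.8×10⁻⁴ cm = 0.3441 cm³
m(Ag) = 0.3441 × 10.49 = 3.610 g
n(Ag) = 3.610 / 107.87 = 0.03347 mol; n(e⁻) = 0.03347 mol
Q = 0.03347 × 96485 = 3229 C
t = 3229 / 0.0676 = 47770 s = 796 min

796 min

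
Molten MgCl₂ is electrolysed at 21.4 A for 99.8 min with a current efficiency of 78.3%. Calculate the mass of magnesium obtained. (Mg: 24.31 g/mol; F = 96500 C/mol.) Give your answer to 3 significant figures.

Q = 21.4 × 5988 = 1.281×10^5 C
n(e⁻) = 1.281×10^5 / 96500 = 1.327 mol
Mg²⁺ + 2e⁻ → Mg, so theoretical m(Mg) = 0.6635 × 24.31 = 16.13 g
Actual mass = 78.3% × 16.13 = 12.6 g

12.6 g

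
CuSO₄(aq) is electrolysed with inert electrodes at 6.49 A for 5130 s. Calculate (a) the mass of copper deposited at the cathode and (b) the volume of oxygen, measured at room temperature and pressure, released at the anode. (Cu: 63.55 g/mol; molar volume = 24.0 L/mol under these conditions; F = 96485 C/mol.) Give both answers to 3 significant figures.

Q = 6.49 × 5130 = 33290 C; n(e⁻) = 33290 / 96485 = 0.3450 mol
Cathode: Cu²⁺ + 2e⁻ → Cu → n(Cu) = 0.3450/2 = 0.1725 mol → 11.0 g
Anode: 2H₂O → O₂ + 4H⁺ + 4e⁻ → n(O₂) = 0.3450/4 = 0.08625 mol → 2.07 L

11.0 g Cu; 2.07 L O₂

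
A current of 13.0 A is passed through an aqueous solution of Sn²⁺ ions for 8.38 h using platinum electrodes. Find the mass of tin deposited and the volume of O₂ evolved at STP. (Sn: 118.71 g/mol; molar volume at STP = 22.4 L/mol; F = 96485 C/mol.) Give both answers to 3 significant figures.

241 g Sn; 22.8 L O₂

Q = 13.0 × 30168 = 3.922×10^5 C; n(e⁻) = 3.922×10^5 / 96485 = 4.065 mol
Cathode: Sn²⁺ + 2e⁻ → Sn → n(Sn) = 4.065/2 = 2.033 mol → 241 g
Anode: 2H₂O → O₂ + 4H⁺ + 4e⁻ → n(O₂) = 4.065/4 = 1.016 mol → 22.8 L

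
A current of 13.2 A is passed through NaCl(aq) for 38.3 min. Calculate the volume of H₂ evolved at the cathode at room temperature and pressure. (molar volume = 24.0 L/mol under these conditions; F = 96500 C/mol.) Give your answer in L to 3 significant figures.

3.77 L

Charge passed = 13.2 × 2298 = 30330 C
n(e⁻) = 30330 / 96500 = 0.3143 mol
2H⁺ + 2e⁻ → H₂, so n(H₂) = 0.3143 / 2 = 0.1572 mol
V = 0.1572 × 24.0 = 3.773 L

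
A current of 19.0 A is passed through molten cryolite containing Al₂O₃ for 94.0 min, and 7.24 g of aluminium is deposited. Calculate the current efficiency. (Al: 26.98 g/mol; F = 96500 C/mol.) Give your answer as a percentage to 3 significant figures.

72.5%

Q = 19.0 × 5640 = 1.072×10^5 C
n(e⁻) = 1.072×10^5 / 96500 = 1.111 mol
Al³⁺ + 3e⁻ → Al, so theoretical n(Al) = 0.3703 mol → 9.991 g
Efficiency = 7.24 / 9.991 = 0.7247 = 72.5%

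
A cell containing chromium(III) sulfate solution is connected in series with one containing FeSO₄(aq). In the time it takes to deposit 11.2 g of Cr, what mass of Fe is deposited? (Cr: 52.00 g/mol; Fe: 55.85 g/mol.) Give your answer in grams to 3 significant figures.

n(Cr) = 11.2 / 52.00 = 0.2154 mol
Cr³⁺ + 3e⁻ → Cr, so n(e⁻) = 3 × 0.2154 = 0.6462 mol
In series, the same 0.6462 mol of electrons flows through the second cell.
Fe²⁺ + 2e⁻ → Fe, so n(Fe) = 0.6462 / 2 = 0.3231 mol
m(Fe) = 0.3231 × 55.85 = 18.0 g

18.0 g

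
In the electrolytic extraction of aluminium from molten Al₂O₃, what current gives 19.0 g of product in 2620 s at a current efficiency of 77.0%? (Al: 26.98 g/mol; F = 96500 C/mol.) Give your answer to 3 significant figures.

101 A

n(Al) = 19.0 / 26.98 = 0.7042 mol
Al³⁺ + 3e⁻ → Al, so n(e⁻) = 3 × 0.7042 = 2.113 mol
Q = 2.113 × 96500 / 0.770 = 2.648×10^5 C
I = Q / t = 2.648×10^5 / 2620 s = 101 A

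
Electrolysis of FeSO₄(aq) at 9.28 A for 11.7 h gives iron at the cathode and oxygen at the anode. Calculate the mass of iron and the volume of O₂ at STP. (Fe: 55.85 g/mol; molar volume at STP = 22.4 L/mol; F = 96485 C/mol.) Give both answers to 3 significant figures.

113 g Fe; 22.7 L O₂

Q = 9.28 × 42120 = 3.909×10^5 C; n(e⁻) = 3.909×10^5 / 96485 = 4.051 mol
Cathode: Fe²⁺ + 2e⁻ → Fe → n(Fe) = 4.051/2 = 2.026 mol → 113 g
Anode: 2H₂O → O₂ + 4H⁺ + 4e⁻ → n(O₂) = 4.051/4 = 1.013 mol → 22.7 L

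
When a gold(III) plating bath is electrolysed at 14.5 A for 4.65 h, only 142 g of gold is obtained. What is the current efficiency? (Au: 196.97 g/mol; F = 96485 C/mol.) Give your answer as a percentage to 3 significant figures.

86.0%

Q = 14.5 × 16740 = 2.427×10^5 C
n(e⁻) = 2.427×10^5 / 96485 = 2.515 mol
Au³⁺ + 3e⁻ → Au, so theoretical n(Au) = 0.8383 mol → 165.1 g
Efficiency = 142 / 165.1 = 0.8601 = 86.0%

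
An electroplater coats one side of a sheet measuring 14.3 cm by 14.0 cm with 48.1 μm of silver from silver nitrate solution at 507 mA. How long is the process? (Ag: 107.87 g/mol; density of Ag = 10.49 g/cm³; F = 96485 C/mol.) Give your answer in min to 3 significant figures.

297 min

Plated area = 14.3 × 14.0 = 200.2 cm²
Volume = 200.2 × 48.1×10⁻⁴ cm = 0.9630 cm³
m(Ag) = 0.9630 × 10.49 = 10.10 g
n(Ag) = 10.10 / 107.87 = 0.09363 mol; n(e⁻) = 0.09363 mol
Q = 0.09363 × 96485 = 9034 C
t = 9034 / 0.507 = 17820 s = 297 min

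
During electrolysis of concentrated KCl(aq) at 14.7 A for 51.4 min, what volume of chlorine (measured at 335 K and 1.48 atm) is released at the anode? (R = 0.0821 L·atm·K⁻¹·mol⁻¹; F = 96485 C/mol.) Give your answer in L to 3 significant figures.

Q = 14.7 A × 3084 s = 45330 C
n(e⁻) = Q/F = 45330/96485 = 0.4698 mol
2Cl⁻ → Cl₂ + 2e⁻, so n(Cl₂) = 0.4698 / 2 = 0.2349 mol
V = nRT/P = 0.2349 × 0.0821 × 335 / 1.48 = 4.365 L

4.37 L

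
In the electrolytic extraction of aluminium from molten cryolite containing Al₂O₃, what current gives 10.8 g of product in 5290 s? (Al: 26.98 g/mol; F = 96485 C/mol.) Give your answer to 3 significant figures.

n(Al) = 10.8 / 26.98 = 0.4003 mol
Al³⁺ + 3e⁻ → Al, so n(e⁻) = 3 × 0.4003 = 1.201 mol
Q = 1.201 × 96485 = 1.159×10^5 C
I = Q / t = 1.159×10^5 / 5290 s = 21.9 A

21.9 A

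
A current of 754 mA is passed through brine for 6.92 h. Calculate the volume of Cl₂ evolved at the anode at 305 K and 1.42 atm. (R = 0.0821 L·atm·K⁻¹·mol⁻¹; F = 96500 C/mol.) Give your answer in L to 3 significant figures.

1.72 L

Charge passed = 0.754 × 24912 = 18780 C
n(e⁻) = 18780 / 96500 = 0.1946 mol
2Cl⁻ → Cl₂ + 2e⁻, so n(Cl₂) = 0.1946 / 2 = 0.09730 mol
V = nRT/P = 0.09730 × 0.0821 × 305 / 1.42 = 1.716 L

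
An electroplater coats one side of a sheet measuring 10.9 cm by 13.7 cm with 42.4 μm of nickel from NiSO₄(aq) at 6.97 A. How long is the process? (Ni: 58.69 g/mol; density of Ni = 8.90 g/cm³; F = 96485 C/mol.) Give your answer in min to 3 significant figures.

44.3 min

Plated area = 10.9 × 13.7 = 149.3 cm²
Volume = 149.3 × 42.4×10⁻⁴ cm = 0.6330 cm³
m(Ni) = 0.6330 × 8.90 = 5.634 g
n(Ni) = 5.634 / 58.69 = 0.09600 mol; n(e⁻) = 2 × 0.09600 = 0.1920 mol
Q = 0.1920 × 96485 = 18530 C
t = 18530 / 6.97 = 2659 s = 44.3 min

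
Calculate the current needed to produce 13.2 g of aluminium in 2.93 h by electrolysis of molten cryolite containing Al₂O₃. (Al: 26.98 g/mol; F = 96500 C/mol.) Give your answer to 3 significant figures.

13.4 A

n(Al) = 13.2 / 26.98 = 0.4893 mol
Al³⁺ + 3e⁻ → Al, so n(e⁻) = 3 × 0.4893 = 1.468 mol
Q = 1.468 × 96500 = 1.417×10^5 C
I = Q / t = 1.417×10^5 / 10548 s = 13.4 A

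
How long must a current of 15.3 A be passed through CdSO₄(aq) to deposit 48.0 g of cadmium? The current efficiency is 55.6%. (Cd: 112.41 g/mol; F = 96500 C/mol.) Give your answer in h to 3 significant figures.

n(Cd) = 48.0 / 112.41 = 0.4270 mol
Cd²⁺ + 2e⁻ → Cd, so n(e⁻) = 2 × 0.4270 = 0.8540 mol
Q = 0.8540 × 96500 / 0.556 = 1.482×10^5 C
t = Q / I = 1.482×10^5 / 15.3 = 9686 s = 2.69 h

2.69 h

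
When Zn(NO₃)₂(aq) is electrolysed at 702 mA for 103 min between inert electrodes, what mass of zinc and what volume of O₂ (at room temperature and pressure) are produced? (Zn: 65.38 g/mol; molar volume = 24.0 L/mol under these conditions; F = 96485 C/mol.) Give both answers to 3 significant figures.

1.47 g Zn; 0.270 L O₂

Q = 0.702 × 6180 = 4338 C; n(e⁻) = 4338 / 96485 = 0.04496 mol
Cathode: Zn²⁺ + 2e⁻ → Zn → n(Zn) = 0.04496/2 = 0.02248 mol → 1.47 g
Anode: 2H₂O → O₂ + 4H⁺ + 4e⁻ → n(O₂) = 0.04496/4 = 0.01124 mol → 0.270 L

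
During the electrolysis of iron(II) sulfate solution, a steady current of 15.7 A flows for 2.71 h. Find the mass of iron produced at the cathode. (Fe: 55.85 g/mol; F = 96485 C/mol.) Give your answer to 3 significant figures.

44.3 g

Charge passed = 15.7 × 9756 = 1.532×10^5 C
Moles of electrons = 1.532×10^5 / 96485 = 1.588 mol
Fe²⁺ + 2e⁻ → Fe, so n(Fe) = 1.588 / 2 = 0.7940 mol
m = 0.7940 × 55.85 = 44.3 g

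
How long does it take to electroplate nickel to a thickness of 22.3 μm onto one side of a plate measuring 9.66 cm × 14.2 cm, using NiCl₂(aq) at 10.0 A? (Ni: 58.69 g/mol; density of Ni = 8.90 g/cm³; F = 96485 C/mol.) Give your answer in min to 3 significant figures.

Plated area = 9.66 × 14.2 = 137.2 cm²
Volume = 137.2 × 22.3×10⁻⁴ cm = 0.3060 cm³
m(Ni) = 0.3060 × 8.90 = 2.723 g
n(Ni) = 2.723 / 58.69 = 0.04640 mol; n(e⁻) = 2 × 0.04640 = 0.09280 mol
Q = 0.09280 × 96485 = 8954 C
t = 8954 / 10.0 = 895.4 s = 14.9 min

14.9 min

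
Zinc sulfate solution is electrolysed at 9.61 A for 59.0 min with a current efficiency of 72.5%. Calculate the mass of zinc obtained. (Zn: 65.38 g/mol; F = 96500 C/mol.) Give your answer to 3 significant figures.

8.36 g

Q = 9.61 × 3540 = 34020 C
n(e⁻) = 34020 / 96500 = 0.3525 mol
Zn²⁺ + 2e⁻ → Zn, so theoretical m(Zn) = 0.1763 × 65.38 = 11.53 g
Actual mass = 72.5% × 11.53 = 8.36 g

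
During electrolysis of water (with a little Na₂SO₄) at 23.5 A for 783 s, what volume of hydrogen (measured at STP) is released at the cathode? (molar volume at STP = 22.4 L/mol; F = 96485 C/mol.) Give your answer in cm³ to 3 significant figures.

2140 cm³

Q = It = 23.5 × 783 = 18400 C
Moles of electrons = 18400 / 96485 = 0.1907 mol
2H⁺ + 2e⁻ → H₂, so n(H₂) = 0.1907 / 2 = 0.09535 mol
V = 0.09535 × 22.4 = 2.136 L
= 2140 cm³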